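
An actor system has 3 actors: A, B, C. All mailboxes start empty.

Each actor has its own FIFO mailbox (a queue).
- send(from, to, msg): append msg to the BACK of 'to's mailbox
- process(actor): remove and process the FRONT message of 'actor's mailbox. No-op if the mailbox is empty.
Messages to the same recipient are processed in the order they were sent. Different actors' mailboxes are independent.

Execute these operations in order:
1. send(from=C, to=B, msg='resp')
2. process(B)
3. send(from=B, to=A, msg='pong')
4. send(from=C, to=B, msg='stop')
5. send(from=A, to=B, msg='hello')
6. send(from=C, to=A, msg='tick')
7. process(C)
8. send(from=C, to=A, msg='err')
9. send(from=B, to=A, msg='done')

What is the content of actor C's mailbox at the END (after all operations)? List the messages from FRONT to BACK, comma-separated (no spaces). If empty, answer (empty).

Answer: (empty)

Derivation:
After 1 (send(from=C, to=B, msg='resp')): A:[] B:[resp] C:[]
After 2 (process(B)): A:[] B:[] C:[]
After 3 (send(from=B, to=A, msg='pong')): A:[pong] B:[] C:[]
After 4 (send(from=C, to=B, msg='stop')): A:[pong] B:[stop] C:[]
After 5 (send(from=A, to=B, msg='hello')): A:[pong] B:[stop,hello] C:[]
After 6 (send(from=C, to=A, msg='tick')): A:[pong,tick] B:[stop,hello] C:[]
After 7 (process(C)): A:[pong,tick] B:[stop,hello] C:[]
After 8 (send(from=C, to=A, msg='err')): A:[pong,tick,err] B:[stop,hello] C:[]
After 9 (send(from=B, to=A, msg='done')): A:[pong,tick,err,done] B:[stop,hello] C:[]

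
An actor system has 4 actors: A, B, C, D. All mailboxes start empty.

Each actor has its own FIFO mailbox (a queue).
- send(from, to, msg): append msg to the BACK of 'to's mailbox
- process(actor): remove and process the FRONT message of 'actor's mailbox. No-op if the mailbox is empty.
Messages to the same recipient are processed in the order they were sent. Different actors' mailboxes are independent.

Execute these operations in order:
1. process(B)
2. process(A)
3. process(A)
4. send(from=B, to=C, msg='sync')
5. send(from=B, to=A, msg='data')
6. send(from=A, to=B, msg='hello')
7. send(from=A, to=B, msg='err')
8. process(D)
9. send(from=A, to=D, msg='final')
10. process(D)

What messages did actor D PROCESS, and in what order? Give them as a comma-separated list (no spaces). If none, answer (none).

After 1 (process(B)): A:[] B:[] C:[] D:[]
After 2 (process(A)): A:[] B:[] C:[] D:[]
After 3 (process(A)): A:[] B:[] C:[] D:[]
After 4 (send(from=B, to=C, msg='sync')): A:[] B:[] C:[sync] D:[]
After 5 (send(from=B, to=A, msg='data')): A:[data] B:[] C:[sync] D:[]
After 6 (send(from=A, to=B, msg='hello')): A:[data] B:[hello] C:[sync] D:[]
After 7 (send(from=A, to=B, msg='err')): A:[data] B:[hello,err] C:[sync] D:[]
After 8 (process(D)): A:[data] B:[hello,err] C:[sync] D:[]
After 9 (send(from=A, to=D, msg='final')): A:[data] B:[hello,err] C:[sync] D:[final]
After 10 (process(D)): A:[data] B:[hello,err] C:[sync] D:[]

Answer: final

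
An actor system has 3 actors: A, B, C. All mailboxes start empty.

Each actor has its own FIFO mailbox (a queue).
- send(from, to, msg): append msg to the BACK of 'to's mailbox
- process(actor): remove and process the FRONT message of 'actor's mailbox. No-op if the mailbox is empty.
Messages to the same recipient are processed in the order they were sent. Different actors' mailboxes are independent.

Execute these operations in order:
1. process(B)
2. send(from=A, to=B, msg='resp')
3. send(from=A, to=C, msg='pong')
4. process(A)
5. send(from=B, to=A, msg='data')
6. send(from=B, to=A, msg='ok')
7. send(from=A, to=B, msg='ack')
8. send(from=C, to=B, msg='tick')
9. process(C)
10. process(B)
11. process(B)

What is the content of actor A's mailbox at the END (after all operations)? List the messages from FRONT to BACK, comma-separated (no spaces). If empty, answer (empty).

After 1 (process(B)): A:[] B:[] C:[]
After 2 (send(from=A, to=B, msg='resp')): A:[] B:[resp] C:[]
After 3 (send(from=A, to=C, msg='pong')): A:[] B:[resp] C:[pong]
After 4 (process(A)): A:[] B:[resp] C:[pong]
After 5 (send(from=B, to=A, msg='data')): A:[data] B:[resp] C:[pong]
After 6 (send(from=B, to=A, msg='ok')): A:[data,ok] B:[resp] C:[pong]
After 7 (send(from=A, to=B, msg='ack')): A:[data,ok] B:[resp,ack] C:[pong]
After 8 (send(from=C, to=B, msg='tick')): A:[data,ok] B:[resp,ack,tick] C:[pong]
After 9 (process(C)): A:[data,ok] B:[resp,ack,tick] C:[]
After 10 (process(B)): A:[data,ok] B:[ack,tick] C:[]
After 11 (process(B)): A:[data,ok] B:[tick] C:[]

Answer: data,ok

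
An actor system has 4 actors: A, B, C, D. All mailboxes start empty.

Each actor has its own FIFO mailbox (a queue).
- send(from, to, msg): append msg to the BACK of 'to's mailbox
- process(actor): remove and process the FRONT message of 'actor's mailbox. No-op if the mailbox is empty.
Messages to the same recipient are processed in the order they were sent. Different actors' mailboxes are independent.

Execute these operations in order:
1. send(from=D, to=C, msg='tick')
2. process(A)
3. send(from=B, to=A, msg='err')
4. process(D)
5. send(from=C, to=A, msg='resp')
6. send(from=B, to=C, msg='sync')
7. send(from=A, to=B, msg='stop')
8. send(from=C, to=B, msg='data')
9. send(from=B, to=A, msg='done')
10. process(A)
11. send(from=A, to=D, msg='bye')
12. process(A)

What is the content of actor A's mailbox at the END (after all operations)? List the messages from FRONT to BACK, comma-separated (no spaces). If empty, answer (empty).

Answer: done

Derivation:
After 1 (send(from=D, to=C, msg='tick')): A:[] B:[] C:[tick] D:[]
After 2 (process(A)): A:[] B:[] C:[tick] D:[]
After 3 (send(from=B, to=A, msg='err')): A:[err] B:[] C:[tick] D:[]
After 4 (process(D)): A:[err] B:[] C:[tick] D:[]
After 5 (send(from=C, to=A, msg='resp')): A:[err,resp] B:[] C:[tick] D:[]
After 6 (send(from=B, to=C, msg='sync')): A:[err,resp] B:[] C:[tick,sync] D:[]
After 7 (send(from=A, to=B, msg='stop')): A:[err,resp] B:[stop] C:[tick,sync] D:[]
After 8 (send(from=C, to=B, msg='data')): A:[err,resp] B:[stop,data] C:[tick,sync] D:[]
After 9 (send(from=B, to=A, msg='done')): A:[err,resp,done] B:[stop,data] C:[tick,sync] D:[]
After 10 (process(A)): A:[resp,done] B:[stop,data] C:[tick,sync] D:[]
After 11 (send(from=A, to=D, msg='bye')): A:[resp,done] B:[stop,data] C:[tick,sync] D:[bye]
After 12 (process(A)): A:[done] B:[stop,data] C:[tick,sync] D:[bye]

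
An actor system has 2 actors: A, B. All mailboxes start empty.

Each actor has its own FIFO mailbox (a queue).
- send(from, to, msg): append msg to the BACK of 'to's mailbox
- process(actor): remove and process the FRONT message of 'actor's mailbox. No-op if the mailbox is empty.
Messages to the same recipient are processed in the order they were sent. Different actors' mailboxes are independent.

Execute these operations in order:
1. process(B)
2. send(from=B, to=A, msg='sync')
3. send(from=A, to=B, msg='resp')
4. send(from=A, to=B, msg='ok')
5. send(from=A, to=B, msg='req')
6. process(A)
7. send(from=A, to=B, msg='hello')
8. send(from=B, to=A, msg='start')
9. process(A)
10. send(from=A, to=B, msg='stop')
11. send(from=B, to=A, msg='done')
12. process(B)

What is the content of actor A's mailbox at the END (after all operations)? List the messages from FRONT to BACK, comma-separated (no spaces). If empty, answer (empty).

After 1 (process(B)): A:[] B:[]
After 2 (send(from=B, to=A, msg='sync')): A:[sync] B:[]
After 3 (send(from=A, to=B, msg='resp')): A:[sync] B:[resp]
After 4 (send(from=A, to=B, msg='ok')): A:[sync] B:[resp,ok]
After 5 (send(from=A, to=B, msg='req')): A:[sync] B:[resp,ok,req]
After 6 (process(A)): A:[] B:[resp,ok,req]
After 7 (send(from=A, to=B, msg='hello')): A:[] B:[resp,ok,req,hello]
After 8 (send(from=B, to=A, msg='start')): A:[start] B:[resp,ok,req,hello]
After 9 (process(A)): A:[] B:[resp,ok,req,hello]
After 10 (send(from=A, to=B, msg='stop')): A:[] B:[resp,ok,req,hello,stop]
After 11 (send(from=B, to=A, msg='done')): A:[done] B:[resp,ok,req,hello,stop]
After 12 (process(B)): A:[done] B:[ok,req,hello,stop]

Answer: done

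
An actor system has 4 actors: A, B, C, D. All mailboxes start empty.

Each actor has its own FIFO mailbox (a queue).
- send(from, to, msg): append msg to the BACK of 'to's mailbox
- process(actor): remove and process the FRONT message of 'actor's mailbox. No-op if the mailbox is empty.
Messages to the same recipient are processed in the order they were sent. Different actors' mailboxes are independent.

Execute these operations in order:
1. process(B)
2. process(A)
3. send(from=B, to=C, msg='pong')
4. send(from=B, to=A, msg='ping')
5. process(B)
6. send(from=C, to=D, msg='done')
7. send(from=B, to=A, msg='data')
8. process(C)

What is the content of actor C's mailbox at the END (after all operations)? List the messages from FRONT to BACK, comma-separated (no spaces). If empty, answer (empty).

Answer: (empty)

Derivation:
After 1 (process(B)): A:[] B:[] C:[] D:[]
After 2 (process(A)): A:[] B:[] C:[] D:[]
After 3 (send(from=B, to=C, msg='pong')): A:[] B:[] C:[pong] D:[]
After 4 (send(from=B, to=A, msg='ping')): A:[ping] B:[] C:[pong] D:[]
After 5 (process(B)): A:[ping] B:[] C:[pong] D:[]
After 6 (send(from=C, to=D, msg='done')): A:[ping] B:[] C:[pong] D:[done]
After 7 (send(from=B, to=A, msg='data')): A:[ping,data] B:[] C:[pong] D:[done]
After 8 (process(C)): A:[ping,data] B:[] C:[] D:[done]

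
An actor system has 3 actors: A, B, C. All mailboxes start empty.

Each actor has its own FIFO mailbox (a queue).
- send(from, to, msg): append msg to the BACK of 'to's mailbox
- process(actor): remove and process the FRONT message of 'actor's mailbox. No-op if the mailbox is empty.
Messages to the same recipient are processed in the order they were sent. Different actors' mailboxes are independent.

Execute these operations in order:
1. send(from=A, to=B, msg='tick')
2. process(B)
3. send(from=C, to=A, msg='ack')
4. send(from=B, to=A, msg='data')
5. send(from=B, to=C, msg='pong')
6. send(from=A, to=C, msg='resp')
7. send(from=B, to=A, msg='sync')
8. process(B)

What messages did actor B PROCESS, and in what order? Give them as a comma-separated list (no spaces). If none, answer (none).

After 1 (send(from=A, to=B, msg='tick')): A:[] B:[tick] C:[]
After 2 (process(B)): A:[] B:[] C:[]
After 3 (send(from=C, to=A, msg='ack')): A:[ack] B:[] C:[]
After 4 (send(from=B, to=A, msg='data')): A:[ack,data] B:[] C:[]
After 5 (send(from=B, to=C, msg='pong')): A:[ack,data] B:[] C:[pong]
After 6 (send(from=A, to=C, msg='resp')): A:[ack,data] B:[] C:[pong,resp]
After 7 (send(from=B, to=A, msg='sync')): A:[ack,data,sync] B:[] C:[pong,resp]
After 8 (process(B)): A:[ack,data,sync] B:[] C:[pong,resp]

Answer: tick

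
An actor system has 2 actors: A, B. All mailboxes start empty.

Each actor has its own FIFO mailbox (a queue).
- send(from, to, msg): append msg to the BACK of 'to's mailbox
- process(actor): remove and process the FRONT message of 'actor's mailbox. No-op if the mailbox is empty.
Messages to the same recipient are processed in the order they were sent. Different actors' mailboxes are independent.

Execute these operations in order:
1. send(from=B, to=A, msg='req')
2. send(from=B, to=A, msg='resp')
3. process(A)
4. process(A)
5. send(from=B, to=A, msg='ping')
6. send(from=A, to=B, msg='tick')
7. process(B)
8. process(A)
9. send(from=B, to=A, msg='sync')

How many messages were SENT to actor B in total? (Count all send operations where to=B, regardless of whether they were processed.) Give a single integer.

Answer: 1

Derivation:
After 1 (send(from=B, to=A, msg='req')): A:[req] B:[]
After 2 (send(from=B, to=A, msg='resp')): A:[req,resp] B:[]
After 3 (process(A)): A:[resp] B:[]
After 4 (process(A)): A:[] B:[]
After 5 (send(from=B, to=A, msg='ping')): A:[ping] B:[]
After 6 (send(from=A, to=B, msg='tick')): A:[ping] B:[tick]
After 7 (process(B)): A:[ping] B:[]
After 8 (process(A)): A:[] B:[]
After 9 (send(from=B, to=A, msg='sync')): A:[sync] B:[]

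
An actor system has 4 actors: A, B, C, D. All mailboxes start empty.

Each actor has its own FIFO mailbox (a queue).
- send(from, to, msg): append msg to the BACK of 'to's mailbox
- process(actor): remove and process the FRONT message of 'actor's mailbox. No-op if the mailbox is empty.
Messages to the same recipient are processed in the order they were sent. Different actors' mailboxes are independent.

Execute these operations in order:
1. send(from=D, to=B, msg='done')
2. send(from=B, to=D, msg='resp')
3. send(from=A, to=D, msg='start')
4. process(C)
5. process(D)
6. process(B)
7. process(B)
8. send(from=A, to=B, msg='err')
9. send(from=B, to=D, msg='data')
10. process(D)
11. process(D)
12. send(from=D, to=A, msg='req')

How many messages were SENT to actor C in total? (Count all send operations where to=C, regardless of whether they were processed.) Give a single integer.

Answer: 0

Derivation:
After 1 (send(from=D, to=B, msg='done')): A:[] B:[done] C:[] D:[]
After 2 (send(from=B, to=D, msg='resp')): A:[] B:[done] C:[] D:[resp]
After 3 (send(from=A, to=D, msg='start')): A:[] B:[done] C:[] D:[resp,start]
After 4 (process(C)): A:[] B:[done] C:[] D:[resp,start]
After 5 (process(D)): A:[] B:[done] C:[] D:[start]
After 6 (process(B)): A:[] B:[] C:[] D:[start]
After 7 (process(B)): A:[] B:[] C:[] D:[start]
After 8 (send(from=A, to=B, msg='err')): A:[] B:[err] C:[] D:[start]
After 9 (send(from=B, to=D, msg='data')): A:[] B:[err] C:[] D:[start,data]
After 10 (process(D)): A:[] B:[err] C:[] D:[data]
After 11 (process(D)): A:[] B:[err] C:[] D:[]
After 12 (send(from=D, to=A, msg='req')): A:[req] B:[err] C:[] D:[]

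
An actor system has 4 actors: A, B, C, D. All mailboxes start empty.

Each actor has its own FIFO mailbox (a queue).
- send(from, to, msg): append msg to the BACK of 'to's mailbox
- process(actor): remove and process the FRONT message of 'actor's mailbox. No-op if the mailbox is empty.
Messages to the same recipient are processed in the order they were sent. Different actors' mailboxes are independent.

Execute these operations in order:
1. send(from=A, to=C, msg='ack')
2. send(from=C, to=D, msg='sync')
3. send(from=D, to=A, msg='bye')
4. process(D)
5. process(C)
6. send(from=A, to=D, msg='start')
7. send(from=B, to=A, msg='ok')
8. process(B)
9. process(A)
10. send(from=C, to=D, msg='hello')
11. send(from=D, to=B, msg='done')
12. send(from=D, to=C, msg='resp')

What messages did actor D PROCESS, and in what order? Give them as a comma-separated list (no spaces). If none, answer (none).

Answer: sync

Derivation:
After 1 (send(from=A, to=C, msg='ack')): A:[] B:[] C:[ack] D:[]
After 2 (send(from=C, to=D, msg='sync')): A:[] B:[] C:[ack] D:[sync]
After 3 (send(from=D, to=A, msg='bye')): A:[bye] B:[] C:[ack] D:[sync]
After 4 (process(D)): A:[bye] B:[] C:[ack] D:[]
After 5 (process(C)): A:[bye] B:[] C:[] D:[]
After 6 (send(from=A, to=D, msg='start')): A:[bye] B:[] C:[] D:[start]
After 7 (send(from=B, to=A, msg='ok')): A:[bye,ok] B:[] C:[] D:[start]
After 8 (process(B)): A:[bye,ok] B:[] C:[] D:[start]
After 9 (process(A)): A:[ok] B:[] C:[] D:[start]
After 10 (send(from=C, to=D, msg='hello')): A:[ok] B:[] C:[] D:[start,hello]
After 11 (send(from=D, to=B, msg='done')): A:[ok] B:[done] C:[] D:[start,hello]
After 12 (send(from=D, to=C, msg='resp')): A:[ok] B:[done] C:[resp] D:[start,hello]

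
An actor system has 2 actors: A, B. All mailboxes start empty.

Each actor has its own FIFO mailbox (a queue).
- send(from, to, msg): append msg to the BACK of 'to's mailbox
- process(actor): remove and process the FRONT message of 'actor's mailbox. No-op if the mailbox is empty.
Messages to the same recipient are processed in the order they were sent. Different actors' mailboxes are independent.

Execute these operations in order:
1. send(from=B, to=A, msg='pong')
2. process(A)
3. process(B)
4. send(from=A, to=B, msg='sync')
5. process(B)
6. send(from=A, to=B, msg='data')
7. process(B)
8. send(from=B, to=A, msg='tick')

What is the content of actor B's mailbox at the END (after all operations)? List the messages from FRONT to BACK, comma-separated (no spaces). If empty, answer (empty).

After 1 (send(from=B, to=A, msg='pong')): A:[pong] B:[]
After 2 (process(A)): A:[] B:[]
After 3 (process(B)): A:[] B:[]
After 4 (send(from=A, to=B, msg='sync')): A:[] B:[sync]
After 5 (process(B)): A:[] B:[]
After 6 (send(from=A, to=B, msg='data')): A:[] B:[data]
After 7 (process(B)): A:[] B:[]
After 8 (send(from=B, to=A, msg='tick')): A:[tick] B:[]

Answer: (empty)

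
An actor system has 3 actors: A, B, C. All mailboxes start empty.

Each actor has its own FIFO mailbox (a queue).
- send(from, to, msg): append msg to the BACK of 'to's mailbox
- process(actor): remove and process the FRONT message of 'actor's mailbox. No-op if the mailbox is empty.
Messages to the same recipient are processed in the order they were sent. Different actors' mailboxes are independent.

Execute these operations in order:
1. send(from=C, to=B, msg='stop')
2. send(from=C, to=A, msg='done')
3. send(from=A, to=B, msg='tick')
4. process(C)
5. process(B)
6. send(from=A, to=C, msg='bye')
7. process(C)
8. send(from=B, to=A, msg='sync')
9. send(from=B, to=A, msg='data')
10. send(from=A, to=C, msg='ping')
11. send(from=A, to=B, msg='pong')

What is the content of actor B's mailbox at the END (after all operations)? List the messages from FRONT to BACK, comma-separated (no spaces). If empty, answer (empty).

Answer: tick,pong

Derivation:
After 1 (send(from=C, to=B, msg='stop')): A:[] B:[stop] C:[]
After 2 (send(from=C, to=A, msg='done')): A:[done] B:[stop] C:[]
After 3 (send(from=A, to=B, msg='tick')): A:[done] B:[stop,tick] C:[]
After 4 (process(C)): A:[done] B:[stop,tick] C:[]
After 5 (process(B)): A:[done] B:[tick] C:[]
After 6 (send(from=A, to=C, msg='bye')): A:[done] B:[tick] C:[bye]
After 7 (process(C)): A:[done] B:[tick] C:[]
After 8 (send(from=B, to=A, msg='sync')): A:[done,sync] B:[tick] C:[]
After 9 (send(from=B, to=A, msg='data')): A:[done,sync,data] B:[tick] C:[]
After 10 (send(from=A, to=C, msg='ping')): A:[done,sync,data] B:[tick] C:[ping]
After 11 (send(from=A, to=B, msg='pong')): A:[done,sync,data] B:[tick,pong] C:[ping]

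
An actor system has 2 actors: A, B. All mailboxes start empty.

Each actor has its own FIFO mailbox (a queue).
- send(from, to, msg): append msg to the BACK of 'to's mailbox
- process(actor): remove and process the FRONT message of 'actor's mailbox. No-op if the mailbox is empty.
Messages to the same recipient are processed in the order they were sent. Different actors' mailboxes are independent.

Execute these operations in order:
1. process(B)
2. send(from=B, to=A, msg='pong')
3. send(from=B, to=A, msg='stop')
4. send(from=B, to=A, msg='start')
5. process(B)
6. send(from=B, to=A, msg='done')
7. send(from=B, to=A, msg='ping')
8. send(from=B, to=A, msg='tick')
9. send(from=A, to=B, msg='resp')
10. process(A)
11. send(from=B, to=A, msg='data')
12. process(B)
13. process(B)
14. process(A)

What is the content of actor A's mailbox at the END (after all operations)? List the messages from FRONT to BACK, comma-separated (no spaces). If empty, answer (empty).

Answer: start,done,ping,tick,data

Derivation:
After 1 (process(B)): A:[] B:[]
After 2 (send(from=B, to=A, msg='pong')): A:[pong] B:[]
After 3 (send(from=B, to=A, msg='stop')): A:[pong,stop] B:[]
After 4 (send(from=B, to=A, msg='start')): A:[pong,stop,start] B:[]
After 5 (process(B)): A:[pong,stop,start] B:[]
After 6 (send(from=B, to=A, msg='done')): A:[pong,stop,start,done] B:[]
After 7 (send(from=B, to=A, msg='ping')): A:[pong,stop,start,done,ping] B:[]
After 8 (send(from=B, to=A, msg='tick')): A:[pong,stop,start,done,ping,tick] B:[]
After 9 (send(from=A, to=B, msg='resp')): A:[pong,stop,start,done,ping,tick] B:[resp]
After 10 (process(A)): A:[stop,start,done,ping,tick] B:[resp]
After 11 (send(from=B, to=A, msg='data')): A:[stop,start,done,ping,tick,data] B:[resp]
After 12 (process(B)): A:[stop,start,done,ping,tick,data] B:[]
After 13 (process(B)): A:[stop,start,done,ping,tick,data] B:[]
After 14 (process(A)): A:[start,done,ping,tick,data] B:[]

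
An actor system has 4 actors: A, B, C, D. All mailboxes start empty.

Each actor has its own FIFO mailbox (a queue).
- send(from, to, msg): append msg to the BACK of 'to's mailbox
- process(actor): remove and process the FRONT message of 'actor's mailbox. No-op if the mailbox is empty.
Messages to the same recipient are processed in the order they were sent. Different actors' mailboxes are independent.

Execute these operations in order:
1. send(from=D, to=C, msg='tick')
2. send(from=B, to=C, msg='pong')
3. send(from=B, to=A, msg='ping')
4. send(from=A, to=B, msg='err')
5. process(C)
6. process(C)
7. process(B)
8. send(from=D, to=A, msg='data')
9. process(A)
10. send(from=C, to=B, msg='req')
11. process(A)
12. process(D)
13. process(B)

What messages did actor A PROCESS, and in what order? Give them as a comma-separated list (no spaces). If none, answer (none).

Answer: ping,data

Derivation:
After 1 (send(from=D, to=C, msg='tick')): A:[] B:[] C:[tick] D:[]
After 2 (send(from=B, to=C, msg='pong')): A:[] B:[] C:[tick,pong] D:[]
After 3 (send(from=B, to=A, msg='ping')): A:[ping] B:[] C:[tick,pong] D:[]
After 4 (send(from=A, to=B, msg='err')): A:[ping] B:[err] C:[tick,pong] D:[]
After 5 (process(C)): A:[ping] B:[err] C:[pong] D:[]
After 6 (process(C)): A:[ping] B:[err] C:[] D:[]
After 7 (process(B)): A:[ping] B:[] C:[] D:[]
After 8 (send(from=D, to=A, msg='data')): A:[ping,data] B:[] C:[] D:[]
After 9 (process(A)): A:[data] B:[] C:[] D:[]
After 10 (send(from=C, to=B, msg='req')): A:[data] B:[req] C:[] D:[]
After 11 (process(A)): A:[] B:[req] C:[] D:[]
After 12 (process(D)): A:[] B:[req] C:[] D:[]
After 13 (process(B)): A:[] B:[] C:[] D:[]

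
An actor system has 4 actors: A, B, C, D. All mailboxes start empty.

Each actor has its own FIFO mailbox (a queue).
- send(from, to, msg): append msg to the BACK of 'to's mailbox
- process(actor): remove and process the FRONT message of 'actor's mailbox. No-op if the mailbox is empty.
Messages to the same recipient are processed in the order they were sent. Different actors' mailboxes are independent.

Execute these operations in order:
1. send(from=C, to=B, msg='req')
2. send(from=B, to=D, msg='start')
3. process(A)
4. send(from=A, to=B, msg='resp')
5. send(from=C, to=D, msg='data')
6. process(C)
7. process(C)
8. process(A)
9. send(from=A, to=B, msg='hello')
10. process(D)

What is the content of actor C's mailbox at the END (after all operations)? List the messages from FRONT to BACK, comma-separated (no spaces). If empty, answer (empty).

Answer: (empty)

Derivation:
After 1 (send(from=C, to=B, msg='req')): A:[] B:[req] C:[] D:[]
After 2 (send(from=B, to=D, msg='start')): A:[] B:[req] C:[] D:[start]
After 3 (process(A)): A:[] B:[req] C:[] D:[start]
After 4 (send(from=A, to=B, msg='resp')): A:[] B:[req,resp] C:[] D:[start]
After 5 (send(from=C, to=D, msg='data')): A:[] B:[req,resp] C:[] D:[start,data]
After 6 (process(C)): A:[] B:[req,resp] C:[] D:[start,data]
After 7 (process(C)): A:[] B:[req,resp] C:[] D:[start,data]
After 8 (process(A)): A:[] B:[req,resp] C:[] D:[start,data]
After 9 (send(from=A, to=B, msg='hello')): A:[] B:[req,resp,hello] C:[] D:[start,data]
After 10 (process(D)): A:[] B:[req,resp,hello] C:[] D:[data]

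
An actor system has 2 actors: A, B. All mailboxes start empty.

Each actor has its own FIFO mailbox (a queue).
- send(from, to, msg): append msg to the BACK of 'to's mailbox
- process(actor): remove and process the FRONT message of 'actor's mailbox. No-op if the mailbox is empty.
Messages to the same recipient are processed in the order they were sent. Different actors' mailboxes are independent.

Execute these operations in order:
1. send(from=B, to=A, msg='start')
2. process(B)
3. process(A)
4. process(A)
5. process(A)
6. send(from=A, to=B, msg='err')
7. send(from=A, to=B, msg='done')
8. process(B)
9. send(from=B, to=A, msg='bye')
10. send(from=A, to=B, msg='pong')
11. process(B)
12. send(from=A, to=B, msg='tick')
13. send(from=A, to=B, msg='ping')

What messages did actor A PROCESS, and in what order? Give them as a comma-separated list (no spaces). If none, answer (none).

Answer: start

Derivation:
After 1 (send(from=B, to=A, msg='start')): A:[start] B:[]
After 2 (process(B)): A:[start] B:[]
After 3 (process(A)): A:[] B:[]
After 4 (process(A)): A:[] B:[]
After 5 (process(A)): A:[] B:[]
After 6 (send(from=A, to=B, msg='err')): A:[] B:[err]
After 7 (send(from=A, to=B, msg='done')): A:[] B:[err,done]
After 8 (process(B)): A:[] B:[done]
After 9 (send(from=B, to=A, msg='bye')): A:[bye] B:[done]
After 10 (send(from=A, to=B, msg='pong')): A:[bye] B:[done,pong]
After 11 (process(B)): A:[bye] B:[pong]
After 12 (send(from=A, to=B, msg='tick')): A:[bye] B:[pong,tick]
After 13 (send(from=A, to=B, msg='ping')): A:[bye] B:[pong,tick,ping]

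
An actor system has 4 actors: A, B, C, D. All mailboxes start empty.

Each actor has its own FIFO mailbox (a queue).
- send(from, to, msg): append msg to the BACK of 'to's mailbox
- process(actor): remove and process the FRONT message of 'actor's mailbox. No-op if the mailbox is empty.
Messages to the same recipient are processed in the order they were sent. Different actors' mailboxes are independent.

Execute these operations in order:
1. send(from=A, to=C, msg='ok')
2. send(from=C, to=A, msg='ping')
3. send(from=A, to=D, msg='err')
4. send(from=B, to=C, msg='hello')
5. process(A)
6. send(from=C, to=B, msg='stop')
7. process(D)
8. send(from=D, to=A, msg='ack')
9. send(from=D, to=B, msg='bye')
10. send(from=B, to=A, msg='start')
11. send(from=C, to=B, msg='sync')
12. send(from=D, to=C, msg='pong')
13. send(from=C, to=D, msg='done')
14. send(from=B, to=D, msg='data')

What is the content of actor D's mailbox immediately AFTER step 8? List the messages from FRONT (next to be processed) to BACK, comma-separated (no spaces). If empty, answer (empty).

After 1 (send(from=A, to=C, msg='ok')): A:[] B:[] C:[ok] D:[]
After 2 (send(from=C, to=A, msg='ping')): A:[ping] B:[] C:[ok] D:[]
After 3 (send(from=A, to=D, msg='err')): A:[ping] B:[] C:[ok] D:[err]
After 4 (send(from=B, to=C, msg='hello')): A:[ping] B:[] C:[ok,hello] D:[err]
After 5 (process(A)): A:[] B:[] C:[ok,hello] D:[err]
After 6 (send(from=C, to=B, msg='stop')): A:[] B:[stop] C:[ok,hello] D:[err]
After 7 (process(D)): A:[] B:[stop] C:[ok,hello] D:[]
After 8 (send(from=D, to=A, msg='ack')): A:[ack] B:[stop] C:[ok,hello] D:[]

(empty)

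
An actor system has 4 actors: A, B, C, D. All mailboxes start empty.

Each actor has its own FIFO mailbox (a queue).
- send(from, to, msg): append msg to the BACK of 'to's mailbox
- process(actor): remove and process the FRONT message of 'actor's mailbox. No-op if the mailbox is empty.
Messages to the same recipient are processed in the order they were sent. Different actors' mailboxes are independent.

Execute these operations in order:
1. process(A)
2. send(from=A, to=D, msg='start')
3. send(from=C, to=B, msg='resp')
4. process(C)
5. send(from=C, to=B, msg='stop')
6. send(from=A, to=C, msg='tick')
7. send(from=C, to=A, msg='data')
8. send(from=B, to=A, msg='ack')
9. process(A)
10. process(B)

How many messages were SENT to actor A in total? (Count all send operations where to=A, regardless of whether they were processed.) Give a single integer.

After 1 (process(A)): A:[] B:[] C:[] D:[]
After 2 (send(from=A, to=D, msg='start')): A:[] B:[] C:[] D:[start]
After 3 (send(from=C, to=B, msg='resp')): A:[] B:[resp] C:[] D:[start]
After 4 (process(C)): A:[] B:[resp] C:[] D:[start]
After 5 (send(from=C, to=B, msg='stop')): A:[] B:[resp,stop] C:[] D:[start]
After 6 (send(from=A, to=C, msg='tick')): A:[] B:[resp,stop] C:[tick] D:[start]
After 7 (send(from=C, to=A, msg='data')): A:[data] B:[resp,stop] C:[tick] D:[start]
After 8 (send(from=B, to=A, msg='ack')): A:[data,ack] B:[resp,stop] C:[tick] D:[start]
After 9 (process(A)): A:[ack] B:[resp,stop] C:[tick] D:[start]
After 10 (process(B)): A:[ack] B:[stop] C:[tick] D:[start]

Answer: 2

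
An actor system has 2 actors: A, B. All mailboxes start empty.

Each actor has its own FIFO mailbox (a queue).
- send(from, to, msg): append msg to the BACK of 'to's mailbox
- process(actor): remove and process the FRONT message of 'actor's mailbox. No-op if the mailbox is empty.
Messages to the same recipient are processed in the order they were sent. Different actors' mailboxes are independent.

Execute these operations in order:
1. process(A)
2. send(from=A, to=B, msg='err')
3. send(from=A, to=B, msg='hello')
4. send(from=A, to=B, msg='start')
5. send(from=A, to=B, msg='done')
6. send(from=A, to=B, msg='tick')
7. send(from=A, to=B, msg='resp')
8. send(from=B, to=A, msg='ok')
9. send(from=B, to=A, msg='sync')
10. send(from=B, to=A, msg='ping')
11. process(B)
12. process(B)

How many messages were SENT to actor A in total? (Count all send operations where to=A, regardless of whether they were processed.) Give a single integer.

After 1 (process(A)): A:[] B:[]
After 2 (send(from=A, to=B, msg='err')): A:[] B:[err]
After 3 (send(from=A, to=B, msg='hello')): A:[] B:[err,hello]
After 4 (send(from=A, to=B, msg='start')): A:[] B:[err,hello,start]
After 5 (send(from=A, to=B, msg='done')): A:[] B:[err,hello,start,done]
After 6 (send(from=A, to=B, msg='tick')): A:[] B:[err,hello,start,done,tick]
After 7 (send(from=A, to=B, msg='resp')): A:[] B:[err,hello,start,done,tick,resp]
After 8 (send(from=B, to=A, msg='ok')): A:[ok] B:[err,hello,start,done,tick,resp]
After 9 (send(from=B, to=A, msg='sync')): A:[ok,sync] B:[err,hello,start,done,tick,resp]
After 10 (send(from=B, to=A, msg='ping')): A:[ok,sync,ping] B:[err,hello,start,done,tick,resp]
After 11 (process(B)): A:[ok,sync,ping] B:[hello,start,done,tick,resp]
After 12 (process(B)): A:[ok,sync,ping] B:[start,done,tick,resp]

Answer: 3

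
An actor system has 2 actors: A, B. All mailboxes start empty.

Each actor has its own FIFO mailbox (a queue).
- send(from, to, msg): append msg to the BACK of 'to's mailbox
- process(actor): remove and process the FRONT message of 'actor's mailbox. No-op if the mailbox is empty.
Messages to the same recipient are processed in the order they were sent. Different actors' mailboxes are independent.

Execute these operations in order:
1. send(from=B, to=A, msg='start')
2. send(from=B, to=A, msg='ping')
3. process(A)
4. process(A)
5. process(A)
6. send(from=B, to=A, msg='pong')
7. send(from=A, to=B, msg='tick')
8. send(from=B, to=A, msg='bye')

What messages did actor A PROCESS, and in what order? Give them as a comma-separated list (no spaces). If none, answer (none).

After 1 (send(from=B, to=A, msg='start')): A:[start] B:[]
After 2 (send(from=B, to=A, msg='ping')): A:[start,ping] B:[]
After 3 (process(A)): A:[ping] B:[]
After 4 (process(A)): A:[] B:[]
After 5 (process(A)): A:[] B:[]
After 6 (send(from=B, to=A, msg='pong')): A:[pong] B:[]
After 7 (send(from=A, to=B, msg='tick')): A:[pong] B:[tick]
After 8 (send(from=B, to=A, msg='bye')): A:[pong,bye] B:[tick]

Answer: start,ping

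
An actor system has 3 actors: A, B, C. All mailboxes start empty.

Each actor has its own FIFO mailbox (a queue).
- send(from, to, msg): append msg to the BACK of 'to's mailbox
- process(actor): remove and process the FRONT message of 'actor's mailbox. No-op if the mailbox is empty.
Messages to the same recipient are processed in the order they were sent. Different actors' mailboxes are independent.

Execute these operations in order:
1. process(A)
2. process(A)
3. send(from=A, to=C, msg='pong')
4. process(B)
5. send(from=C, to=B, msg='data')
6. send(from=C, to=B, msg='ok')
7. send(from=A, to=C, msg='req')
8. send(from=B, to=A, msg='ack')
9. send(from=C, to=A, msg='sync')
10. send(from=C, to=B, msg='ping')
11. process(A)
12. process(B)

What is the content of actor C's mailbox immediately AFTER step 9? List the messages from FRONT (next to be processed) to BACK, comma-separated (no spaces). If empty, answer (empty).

After 1 (process(A)): A:[] B:[] C:[]
After 2 (process(A)): A:[] B:[] C:[]
After 3 (send(from=A, to=C, msg='pong')): A:[] B:[] C:[pong]
After 4 (process(B)): A:[] B:[] C:[pong]
After 5 (send(from=C, to=B, msg='data')): A:[] B:[data] C:[pong]
After 6 (send(from=C, to=B, msg='ok')): A:[] B:[data,ok] C:[pong]
After 7 (send(from=A, to=C, msg='req')): A:[] B:[data,ok] C:[pong,req]
After 8 (send(from=B, to=A, msg='ack')): A:[ack] B:[data,ok] C:[pong,req]
After 9 (send(from=C, to=A, msg='sync')): A:[ack,sync] B:[data,ok] C:[pong,req]

pong,req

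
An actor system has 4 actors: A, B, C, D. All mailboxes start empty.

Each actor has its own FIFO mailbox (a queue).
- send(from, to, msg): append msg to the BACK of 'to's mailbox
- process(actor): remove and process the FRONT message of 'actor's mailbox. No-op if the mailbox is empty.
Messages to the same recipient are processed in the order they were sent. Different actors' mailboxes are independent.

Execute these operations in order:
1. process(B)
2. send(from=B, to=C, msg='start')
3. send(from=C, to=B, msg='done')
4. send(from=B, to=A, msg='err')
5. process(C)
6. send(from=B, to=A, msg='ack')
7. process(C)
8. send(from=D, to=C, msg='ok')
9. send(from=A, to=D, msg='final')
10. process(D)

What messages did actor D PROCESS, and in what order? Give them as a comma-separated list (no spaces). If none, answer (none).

After 1 (process(B)): A:[] B:[] C:[] D:[]
After 2 (send(from=B, to=C, msg='start')): A:[] B:[] C:[start] D:[]
After 3 (send(from=C, to=B, msg='done')): A:[] B:[done] C:[start] D:[]
After 4 (send(from=B, to=A, msg='err')): A:[err] B:[done] C:[start] D:[]
After 5 (process(C)): A:[err] B:[done] C:[] D:[]
After 6 (send(from=B, to=A, msg='ack')): A:[err,ack] B:[done] C:[] D:[]
After 7 (process(C)): A:[err,ack] B:[done] C:[] D:[]
After 8 (send(from=D, to=C, msg='ok')): A:[err,ack] B:[done] C:[ok] D:[]
After 9 (send(from=A, to=D, msg='final')): A:[err,ack] B:[done] C:[ok] D:[final]
After 10 (process(D)): A:[err,ack] B:[done] C:[ok] D:[]

Answer: final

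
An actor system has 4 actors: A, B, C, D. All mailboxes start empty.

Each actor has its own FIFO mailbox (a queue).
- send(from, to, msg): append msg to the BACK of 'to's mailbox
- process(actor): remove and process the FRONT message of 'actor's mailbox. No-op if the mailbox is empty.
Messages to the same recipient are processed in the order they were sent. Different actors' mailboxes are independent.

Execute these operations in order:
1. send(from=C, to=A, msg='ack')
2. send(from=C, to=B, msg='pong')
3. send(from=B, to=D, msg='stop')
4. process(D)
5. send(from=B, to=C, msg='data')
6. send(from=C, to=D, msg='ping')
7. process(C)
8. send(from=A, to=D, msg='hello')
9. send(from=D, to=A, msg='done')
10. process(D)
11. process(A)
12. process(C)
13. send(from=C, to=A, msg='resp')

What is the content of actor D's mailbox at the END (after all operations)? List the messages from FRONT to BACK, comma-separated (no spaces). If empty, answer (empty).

Answer: hello

Derivation:
After 1 (send(from=C, to=A, msg='ack')): A:[ack] B:[] C:[] D:[]
After 2 (send(from=C, to=B, msg='pong')): A:[ack] B:[pong] C:[] D:[]
After 3 (send(from=B, to=D, msg='stop')): A:[ack] B:[pong] C:[] D:[stop]
After 4 (process(D)): A:[ack] B:[pong] C:[] D:[]
After 5 (send(from=B, to=C, msg='data')): A:[ack] B:[pong] C:[data] D:[]
After 6 (send(from=C, to=D, msg='ping')): A:[ack] B:[pong] C:[data] D:[ping]
After 7 (process(C)): A:[ack] B:[pong] C:[] D:[ping]
After 8 (send(from=A, to=D, msg='hello')): A:[ack] B:[pong] C:[] D:[ping,hello]
After 9 (send(from=D, to=A, msg='done')): A:[ack,done] B:[pong] C:[] D:[ping,hello]
After 10 (process(D)): A:[ack,done] B:[pong] C:[] D:[hello]
After 11 (process(A)): A:[done] B:[pong] C:[] D:[hello]
After 12 (process(C)): A:[done] B:[pong] C:[] D:[hello]
After 13 (send(from=C, to=A, msg='resp')): A:[done,resp] B:[pong] C:[] D:[hello]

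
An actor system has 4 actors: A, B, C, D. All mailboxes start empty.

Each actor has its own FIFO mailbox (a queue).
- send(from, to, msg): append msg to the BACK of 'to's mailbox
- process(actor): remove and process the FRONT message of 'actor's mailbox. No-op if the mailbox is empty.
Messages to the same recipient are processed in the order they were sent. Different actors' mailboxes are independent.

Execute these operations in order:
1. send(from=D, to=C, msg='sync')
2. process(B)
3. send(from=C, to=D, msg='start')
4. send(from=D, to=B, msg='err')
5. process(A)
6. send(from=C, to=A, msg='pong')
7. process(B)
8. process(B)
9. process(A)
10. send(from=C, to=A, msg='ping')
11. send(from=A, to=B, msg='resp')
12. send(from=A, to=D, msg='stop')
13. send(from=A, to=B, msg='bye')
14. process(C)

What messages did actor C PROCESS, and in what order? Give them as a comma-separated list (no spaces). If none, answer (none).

Answer: sync

Derivation:
After 1 (send(from=D, to=C, msg='sync')): A:[] B:[] C:[sync] D:[]
After 2 (process(B)): A:[] B:[] C:[sync] D:[]
After 3 (send(from=C, to=D, msg='start')): A:[] B:[] C:[sync] D:[start]
After 4 (send(from=D, to=B, msg='err')): A:[] B:[err] C:[sync] D:[start]
After 5 (process(A)): A:[] B:[err] C:[sync] D:[start]
After 6 (send(from=C, to=A, msg='pong')): A:[pong] B:[err] C:[sync] D:[start]
After 7 (process(B)): A:[pong] B:[] C:[sync] D:[start]
After 8 (process(B)): A:[pong] B:[] C:[sync] D:[start]
After 9 (process(A)): A:[] B:[] C:[sync] D:[start]
After 10 (send(from=C, to=A, msg='ping')): A:[ping] B:[] C:[sync] D:[start]
After 11 (send(from=A, to=B, msg='resp')): A:[ping] B:[resp] C:[sync] D:[start]
After 12 (send(from=A, to=D, msg='stop')): A:[ping] B:[resp] C:[sync] D:[start,stop]
After 13 (send(from=A, to=B, msg='bye')): A:[ping] B:[resp,bye] C:[sync] D:[start,stop]
After 14 (process(C)): A:[ping] B:[resp,bye] C:[] D:[start,stop]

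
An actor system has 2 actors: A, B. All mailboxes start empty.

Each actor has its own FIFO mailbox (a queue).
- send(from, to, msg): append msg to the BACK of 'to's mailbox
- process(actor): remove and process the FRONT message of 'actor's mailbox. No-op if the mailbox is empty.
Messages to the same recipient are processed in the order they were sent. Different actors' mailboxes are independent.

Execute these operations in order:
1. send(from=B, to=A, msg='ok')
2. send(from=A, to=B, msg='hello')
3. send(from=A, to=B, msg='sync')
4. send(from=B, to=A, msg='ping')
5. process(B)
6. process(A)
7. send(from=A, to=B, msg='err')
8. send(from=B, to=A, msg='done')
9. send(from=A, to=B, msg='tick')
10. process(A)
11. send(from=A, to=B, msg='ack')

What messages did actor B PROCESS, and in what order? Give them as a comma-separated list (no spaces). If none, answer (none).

After 1 (send(from=B, to=A, msg='ok')): A:[ok] B:[]
After 2 (send(from=A, to=B, msg='hello')): A:[ok] B:[hello]
After 3 (send(from=A, to=B, msg='sync')): A:[ok] B:[hello,sync]
After 4 (send(from=B, to=A, msg='ping')): A:[ok,ping] B:[hello,sync]
After 5 (process(B)): A:[ok,ping] B:[sync]
After 6 (process(A)): A:[ping] B:[sync]
After 7 (send(from=A, to=B, msg='err')): A:[ping] B:[sync,err]
After 8 (send(from=B, to=A, msg='done')): A:[ping,done] B:[sync,err]
After 9 (send(from=A, to=B, msg='tick')): A:[ping,done] B:[sync,err,tick]
After 10 (process(A)): A:[done] B:[sync,err,tick]
After 11 (send(from=A, to=B, msg='ack')): A:[done] B:[sync,err,tick,ack]

Answer: hello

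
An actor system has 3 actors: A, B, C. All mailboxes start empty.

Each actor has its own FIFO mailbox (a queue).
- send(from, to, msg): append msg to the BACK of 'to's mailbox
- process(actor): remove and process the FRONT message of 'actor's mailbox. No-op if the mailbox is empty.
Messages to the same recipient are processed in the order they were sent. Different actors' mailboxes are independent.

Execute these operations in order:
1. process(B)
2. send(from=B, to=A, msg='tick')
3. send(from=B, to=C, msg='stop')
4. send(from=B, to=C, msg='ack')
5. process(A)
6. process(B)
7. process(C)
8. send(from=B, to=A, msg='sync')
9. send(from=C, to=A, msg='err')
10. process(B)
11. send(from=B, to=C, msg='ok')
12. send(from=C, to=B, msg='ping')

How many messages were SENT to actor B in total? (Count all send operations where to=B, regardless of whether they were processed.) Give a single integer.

Answer: 1

Derivation:
After 1 (process(B)): A:[] B:[] C:[]
After 2 (send(from=B, to=A, msg='tick')): A:[tick] B:[] C:[]
After 3 (send(from=B, to=C, msg='stop')): A:[tick] B:[] C:[stop]
After 4 (send(from=B, to=C, msg='ack')): A:[tick] B:[] C:[stop,ack]
After 5 (process(A)): A:[] B:[] C:[stop,ack]
After 6 (process(B)): A:[] B:[] C:[stop,ack]
After 7 (process(C)): A:[] B:[] C:[ack]
After 8 (send(from=B, to=A, msg='sync')): A:[sync] B:[] C:[ack]
After 9 (send(from=C, to=A, msg='err')): A:[sync,err] B:[] C:[ack]
After 10 (process(B)): A:[sync,err] B:[] C:[ack]
After 11 (send(from=B, to=C, msg='ok')): A:[sync,err] B:[] C:[ack,ok]
After 12 (send(from=C, to=B, msg='ping')): A:[sync,err] B:[ping] C:[ack,ok]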